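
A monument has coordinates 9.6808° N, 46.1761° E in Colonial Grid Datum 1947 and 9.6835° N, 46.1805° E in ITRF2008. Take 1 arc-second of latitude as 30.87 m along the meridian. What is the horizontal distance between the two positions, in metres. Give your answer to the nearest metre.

568 m

Δφ = 9.6835° − 9.6808° = +0.0027°; Δλ = 46.1805° − 46.1761° = +0.0044°.
1° of latitude = 3600 × 30.87 = 111132 m.
ΔN = Δφ × 111132 = 300.1 m; ΔE = Δλ × 111132 × cos(9.6808°) = +0.0044 × 111132 × 0.985760 = 482.0 m.
Distance = √(ΔE² + ΔN²) = √(482.0² + 300.1²) = 567.8 m.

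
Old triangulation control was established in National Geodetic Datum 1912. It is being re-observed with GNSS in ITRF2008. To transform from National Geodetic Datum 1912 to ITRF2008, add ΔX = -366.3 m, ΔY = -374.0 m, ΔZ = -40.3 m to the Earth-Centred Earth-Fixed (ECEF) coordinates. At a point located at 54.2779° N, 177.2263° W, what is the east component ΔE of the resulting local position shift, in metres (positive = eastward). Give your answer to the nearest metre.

ΔE = 356 m

The local east axis at (φ, λ) is (−sin λ, cos λ, 0), so ΔE = −sin(-177.2263°)·(-366.3) + cos(-177.2263°)·(-374.0) = 355.84 m.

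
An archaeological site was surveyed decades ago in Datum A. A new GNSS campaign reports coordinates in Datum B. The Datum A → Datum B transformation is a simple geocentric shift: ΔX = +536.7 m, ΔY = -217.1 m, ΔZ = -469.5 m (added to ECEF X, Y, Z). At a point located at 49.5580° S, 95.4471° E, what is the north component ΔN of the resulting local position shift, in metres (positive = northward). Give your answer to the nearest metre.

ΔN = -508 m

At φ = -49.5580°, λ = 95.4471°: sin φ = -0.761063, cos φ = 0.648678, sin λ = 0.995484, cos λ = -0.094927.
ΔN = −sin φ cos λ·ΔX − sin φ sin λ·ΔY + cos φ·ΔZ = −(-0.761063)(-0.094927)(536.7) − (-0.761063)(0.995484)(-217.1) + (0.648678)(-469.5) = -507.81 m.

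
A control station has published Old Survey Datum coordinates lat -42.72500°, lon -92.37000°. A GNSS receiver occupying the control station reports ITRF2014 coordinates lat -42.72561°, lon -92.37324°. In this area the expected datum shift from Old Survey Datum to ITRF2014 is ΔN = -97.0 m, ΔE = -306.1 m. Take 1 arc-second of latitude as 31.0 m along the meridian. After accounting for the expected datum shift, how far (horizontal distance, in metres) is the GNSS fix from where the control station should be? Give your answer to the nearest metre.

Observed coordinate differences: Δφ = -0.00061°, Δλ = -0.00324°.
Converting to metres (1° lat = 111600 m, cos φ = 0.734619): observed ΔN = -68.1 m, observed ΔE = -265.6 m.
Subtracting the expected shift leaves a residual of -68.1 − (-97.0) = 28.9 m north and -265.6 − (-306.1) = 40.5 m east.
Residual distance = √(28.9² + 40.5²) = 49.7 m.

50 m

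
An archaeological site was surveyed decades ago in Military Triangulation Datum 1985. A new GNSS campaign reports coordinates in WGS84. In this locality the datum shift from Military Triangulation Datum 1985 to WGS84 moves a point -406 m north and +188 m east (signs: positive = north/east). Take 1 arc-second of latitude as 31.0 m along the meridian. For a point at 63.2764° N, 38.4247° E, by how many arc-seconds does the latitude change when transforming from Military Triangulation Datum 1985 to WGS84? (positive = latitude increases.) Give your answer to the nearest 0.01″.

1″ of latitude = 31.00 m, so Δφ = -406.0 / 31.00 = -13.097″.

Δφ = -13.10″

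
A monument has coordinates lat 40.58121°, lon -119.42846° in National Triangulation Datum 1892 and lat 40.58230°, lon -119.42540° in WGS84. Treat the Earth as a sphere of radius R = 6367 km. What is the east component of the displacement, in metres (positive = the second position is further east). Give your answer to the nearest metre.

Δφ = 40.58230° − 40.58121° = +0.00109°; Δλ = -119.42540° − -119.42846° = +0.00306°.
1° along a meridian = πR/180 = 111125 m.
ΔN = Δφ × 111125 = 121.1 m; ΔE = Δλ × 111125 × cos(40.58121°) = +0.00306 × 111125 × 0.759485 = 258.3 m.

ΔE = 258 m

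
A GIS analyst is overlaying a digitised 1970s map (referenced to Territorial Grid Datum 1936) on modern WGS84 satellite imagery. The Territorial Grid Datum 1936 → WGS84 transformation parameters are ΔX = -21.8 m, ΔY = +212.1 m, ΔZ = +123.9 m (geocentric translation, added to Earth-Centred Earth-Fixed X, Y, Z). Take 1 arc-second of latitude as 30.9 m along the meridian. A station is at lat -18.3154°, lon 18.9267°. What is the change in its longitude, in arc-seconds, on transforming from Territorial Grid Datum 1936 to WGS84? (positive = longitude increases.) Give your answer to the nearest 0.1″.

sin φ = -0.314248, cos φ = 0.949341, sin λ = 0.324358, cos λ = 0.945934.
East component: ΔE = −sin λ·ΔX + cos λ·ΔY = −(0.324358)(-21.8) + (0.945934)(212.1) = 207.70 m.
1° of latitude spans 3600 × 30.90 = 111240 m; at latitude φ, 1° of longitude spans that × cos φ = 105604.7 m, so Δλ = 207.70 / 105604.7 × 3600 = 7.080″.

Δλ = 7.1″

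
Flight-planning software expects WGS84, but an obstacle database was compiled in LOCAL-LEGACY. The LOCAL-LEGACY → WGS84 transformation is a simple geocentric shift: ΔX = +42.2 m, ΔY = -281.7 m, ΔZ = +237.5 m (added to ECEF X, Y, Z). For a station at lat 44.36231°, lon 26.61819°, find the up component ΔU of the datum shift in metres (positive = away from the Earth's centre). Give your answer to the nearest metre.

ΔU = 103 m

The local up (radial) axis is (cos φ cos λ, cos φ sin λ, sin φ), giving ΔU = 26.972 − 90.234 + 166.058 = 102.80 m.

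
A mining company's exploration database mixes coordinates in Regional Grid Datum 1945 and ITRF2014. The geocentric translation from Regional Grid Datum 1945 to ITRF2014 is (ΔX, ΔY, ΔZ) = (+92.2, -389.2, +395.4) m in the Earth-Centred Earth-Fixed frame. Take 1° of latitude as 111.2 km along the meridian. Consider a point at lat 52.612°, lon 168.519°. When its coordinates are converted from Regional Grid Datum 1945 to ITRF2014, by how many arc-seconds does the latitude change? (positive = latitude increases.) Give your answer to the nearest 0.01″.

Δφ = 12.09″

sin φ = 0.794542, cos φ = 0.607209, sin λ = 0.199043, cos λ = -0.979991.
North component: ΔN = −sin φ cos λ·ΔX − sin φ sin λ·ΔY + cos φ·ΔZ = −(0.794542)(-0.979991)(92.2) − (0.794542)(0.199043)(-389.2) + (0.607209)(395.4) = 373.43 m.
1° of latitude spans 111200 m, so Δφ = 373.43 / 111200 × 3600 = 12.090″.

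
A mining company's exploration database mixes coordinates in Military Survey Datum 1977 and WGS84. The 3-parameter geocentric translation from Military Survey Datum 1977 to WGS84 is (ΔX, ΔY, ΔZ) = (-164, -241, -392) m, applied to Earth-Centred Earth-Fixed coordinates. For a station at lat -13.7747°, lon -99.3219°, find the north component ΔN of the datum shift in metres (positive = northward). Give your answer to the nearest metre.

At φ = -13.7747°, λ = -99.3219°: sin φ = -0.238105, cos φ = 0.971240, sin λ = -0.986794, cos λ = -0.161981.
ΔN = −sin φ cos λ·ΔX − sin φ sin λ·ΔY + cos φ·ΔZ = −(-0.238105)(-0.161981)(-164) − (-0.238105)(-0.986794)(-241) + (0.971240)(-392) = -317.78 m.

ΔN = -318 m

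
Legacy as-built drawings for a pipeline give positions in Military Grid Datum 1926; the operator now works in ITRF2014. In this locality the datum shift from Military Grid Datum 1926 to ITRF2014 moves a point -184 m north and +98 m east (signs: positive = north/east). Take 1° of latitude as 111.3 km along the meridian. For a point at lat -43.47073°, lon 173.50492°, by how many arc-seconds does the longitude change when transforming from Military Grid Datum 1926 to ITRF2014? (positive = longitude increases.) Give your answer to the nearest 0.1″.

Δλ = 4.4″

At latitude -43.47073°, cos φ = 0.725726.
1° of longitude at this latitude = 111.3 × cos φ = 80.77 km, so Δλ = 98.0 / 80773.3 = 0.0012133° = 4.368″.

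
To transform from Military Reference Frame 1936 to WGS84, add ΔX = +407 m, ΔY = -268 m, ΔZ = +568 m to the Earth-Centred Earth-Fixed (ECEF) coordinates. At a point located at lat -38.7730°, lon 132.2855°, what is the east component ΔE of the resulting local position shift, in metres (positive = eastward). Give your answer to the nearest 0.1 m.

ΔE = -120.8 m

At φ = -38.7730°, λ = 132.2855°: sin φ = -0.626236, cos φ = 0.779633, sin λ = 0.739801, cos λ = -0.672825.
ΔE = −sin λ·ΔX + cos λ·ΔY = −(0.739801)·(407) + (-0.672825)·(-268) = -120.78 m.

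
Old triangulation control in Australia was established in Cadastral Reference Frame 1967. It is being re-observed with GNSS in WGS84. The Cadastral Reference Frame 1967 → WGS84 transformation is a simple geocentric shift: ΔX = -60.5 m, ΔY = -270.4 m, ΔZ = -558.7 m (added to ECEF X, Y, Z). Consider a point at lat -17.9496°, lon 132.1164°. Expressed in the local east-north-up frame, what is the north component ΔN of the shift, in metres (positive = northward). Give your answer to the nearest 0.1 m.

The local north axis is (−sin φ cos λ, −sin φ sin λ, cos φ), giving ΔN = 12.504 − 61.814 − 531.507 = -580.82 m.

ΔN = -580.8 m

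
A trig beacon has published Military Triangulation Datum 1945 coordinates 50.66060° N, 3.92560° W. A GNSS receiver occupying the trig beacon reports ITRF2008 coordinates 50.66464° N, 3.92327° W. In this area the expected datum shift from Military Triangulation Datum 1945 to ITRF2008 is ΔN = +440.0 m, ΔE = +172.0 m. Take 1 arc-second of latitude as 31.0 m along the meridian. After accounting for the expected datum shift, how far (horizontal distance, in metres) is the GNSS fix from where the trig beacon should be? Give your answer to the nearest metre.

13 m

Observed coordinate differences: Δφ = +0.00404°, Δλ = +0.00233°.
Converting to metres (1° lat = 111600 m, cos φ = 0.633913): observed ΔN = 450.9 m, observed ΔE = 164.8 m.
Subtracting the expected shift leaves a residual of 450.9 − (440.0) = 10.9 m north and 164.8 − (172.0) = -7.2 m east.
Residual distance = √(10.9² + (-7.2)²) = 13.0 m.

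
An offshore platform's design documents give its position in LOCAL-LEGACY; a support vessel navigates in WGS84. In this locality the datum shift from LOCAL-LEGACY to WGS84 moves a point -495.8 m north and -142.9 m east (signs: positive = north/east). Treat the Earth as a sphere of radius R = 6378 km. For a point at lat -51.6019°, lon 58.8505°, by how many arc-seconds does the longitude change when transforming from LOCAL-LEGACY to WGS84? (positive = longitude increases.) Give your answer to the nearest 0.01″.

Δλ = -7.44″

At latitude -51.6019°, cos φ = 0.621122.
One radian of longitude at latitude φ spans R cos φ, so Δλ = ΔE / (R cos φ) = -142.9 / (6378000 × 0.621122) = -3.6072e-05 rad = -7.440″.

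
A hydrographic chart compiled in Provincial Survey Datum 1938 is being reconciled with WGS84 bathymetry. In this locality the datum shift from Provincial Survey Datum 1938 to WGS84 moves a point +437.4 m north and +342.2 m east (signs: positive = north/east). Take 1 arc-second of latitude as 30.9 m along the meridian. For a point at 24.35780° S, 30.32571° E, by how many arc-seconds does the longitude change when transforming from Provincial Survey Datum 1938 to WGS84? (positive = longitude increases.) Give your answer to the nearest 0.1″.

Δλ = 12.2″

At latitude -24.35780°, cos φ = 0.910988.
1″ of longitude at this latitude = 30.90 × cos φ = 28.1495 m, so Δλ = 342.2 / 28.1495 = 12.157″.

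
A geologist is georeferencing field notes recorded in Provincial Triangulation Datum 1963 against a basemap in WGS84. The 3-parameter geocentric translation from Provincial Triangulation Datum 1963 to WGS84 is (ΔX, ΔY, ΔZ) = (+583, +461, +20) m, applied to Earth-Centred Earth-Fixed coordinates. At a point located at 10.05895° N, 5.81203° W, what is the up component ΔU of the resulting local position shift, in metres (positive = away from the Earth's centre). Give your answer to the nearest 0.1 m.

At φ = 10.05895°, λ = -5.81203°: sin φ = 0.174661, cos φ = 0.984629, sin λ = -0.101265, cos λ = 0.994859.
ΔU = cos φ cos λ·ΔX + cos φ sin λ·ΔY + sin φ·ΔZ = (0.984629)(0.994859)(583) + (0.984629)(-0.101265)(461) + (0.174661)(20) = 528.62 m.

ΔU = 528.6 m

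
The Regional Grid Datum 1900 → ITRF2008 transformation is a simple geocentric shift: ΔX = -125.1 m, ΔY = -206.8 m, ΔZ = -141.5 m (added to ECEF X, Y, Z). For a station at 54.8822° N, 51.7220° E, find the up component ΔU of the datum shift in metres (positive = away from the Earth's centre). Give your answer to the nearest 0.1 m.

ΔU = -253.7 m

At φ = 54.8822°, λ = 51.7220°: sin φ = 0.817971, cos φ = 0.575259, sin λ = 0.785014, cos λ = 0.619478.
ΔU = cos φ cos λ·ΔX + cos φ sin λ·ΔY + sin φ·ΔZ = (0.575259)(0.619478)(-125.1) + (0.575259)(0.785014)(-206.8) + (0.817971)(-141.5) = -253.71 m.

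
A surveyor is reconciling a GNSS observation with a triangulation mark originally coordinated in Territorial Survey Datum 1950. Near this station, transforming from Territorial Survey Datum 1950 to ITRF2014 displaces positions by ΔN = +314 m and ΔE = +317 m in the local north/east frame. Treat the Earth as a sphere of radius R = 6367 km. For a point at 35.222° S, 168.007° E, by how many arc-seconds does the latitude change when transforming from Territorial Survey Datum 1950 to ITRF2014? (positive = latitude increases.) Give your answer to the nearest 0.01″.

Δφ = 10.17″

On a sphere of radius R, 1 rad of latitude = R, so Δφ = ΔN / R = 314.0 / 6367000 = 4.9317e-05 rad = 10.172″.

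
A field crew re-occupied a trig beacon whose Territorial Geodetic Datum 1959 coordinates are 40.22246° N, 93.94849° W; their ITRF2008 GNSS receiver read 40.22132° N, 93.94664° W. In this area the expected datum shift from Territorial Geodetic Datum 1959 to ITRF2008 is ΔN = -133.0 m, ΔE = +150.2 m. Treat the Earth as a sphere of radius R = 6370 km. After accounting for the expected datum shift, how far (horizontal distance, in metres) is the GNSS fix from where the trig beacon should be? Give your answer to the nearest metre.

9 m

Observed coordinate differences: Δφ = -0.00114°, Δλ = +0.00185°.
Converting to metres (1° lat = 111177 m, cos φ = 0.763543): observed ΔN = -126.7 m, observed ΔE = 157.0 m.
Subtracting the expected shift leaves a residual of -126.7 − (-133.0) = 6.3 m north and 157.0 − (150.2) = 6.8 m east.
Residual distance = √(6.3² + 6.8²) = 9.3 m.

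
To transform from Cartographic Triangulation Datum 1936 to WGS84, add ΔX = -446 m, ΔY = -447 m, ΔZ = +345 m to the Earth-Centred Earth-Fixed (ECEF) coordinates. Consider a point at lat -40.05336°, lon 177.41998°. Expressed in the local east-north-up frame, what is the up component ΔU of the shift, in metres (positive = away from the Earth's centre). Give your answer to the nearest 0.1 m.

ΔU = 103.6 m

The local up (radial) axis is (cos φ cos λ, cos φ sin λ, sin φ), giving ΔU = 341.043 − 15.402 − 222.008 = 103.63 m.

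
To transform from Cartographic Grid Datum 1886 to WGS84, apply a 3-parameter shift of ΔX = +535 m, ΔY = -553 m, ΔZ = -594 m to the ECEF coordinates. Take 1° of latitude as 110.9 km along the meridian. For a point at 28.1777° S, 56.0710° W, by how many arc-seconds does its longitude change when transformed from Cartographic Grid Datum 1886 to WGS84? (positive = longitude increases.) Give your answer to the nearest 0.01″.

sin φ = -0.472208, cos φ = 0.881487, sin λ = -0.829730, cos λ = 0.558165.
East component: ΔE = −sin λ·ΔX + cos λ·ΔY = −(-0.829730)(535) + (0.558165)(-553) = 135.24 m.
1° of latitude spans 110900 m; at latitude φ, 1° of longitude spans that × cos φ = 97756.9 m, so Δλ = 135.24 / 97756.9 × 3600 = 4.980″.

Δλ = 4.98″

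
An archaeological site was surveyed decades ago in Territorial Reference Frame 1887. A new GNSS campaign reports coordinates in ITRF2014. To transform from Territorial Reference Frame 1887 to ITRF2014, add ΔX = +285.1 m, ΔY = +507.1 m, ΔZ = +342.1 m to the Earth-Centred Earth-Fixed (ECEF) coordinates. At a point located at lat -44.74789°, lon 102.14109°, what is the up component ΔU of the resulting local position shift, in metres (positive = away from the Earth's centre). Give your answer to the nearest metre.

ΔU = 69 m

At φ = -44.74789°, λ = 102.14109°: sin φ = -0.703989, cos φ = 0.710211, sin λ = 0.977633, cos λ = -0.210320.
ΔU = cos φ cos λ·ΔX + cos φ sin λ·ΔY + sin φ·ΔZ = (0.710211)(-0.210320)(285.1) + (0.710211)(0.977633)(507.1) + (-0.703989)(342.1) = 68.67 m.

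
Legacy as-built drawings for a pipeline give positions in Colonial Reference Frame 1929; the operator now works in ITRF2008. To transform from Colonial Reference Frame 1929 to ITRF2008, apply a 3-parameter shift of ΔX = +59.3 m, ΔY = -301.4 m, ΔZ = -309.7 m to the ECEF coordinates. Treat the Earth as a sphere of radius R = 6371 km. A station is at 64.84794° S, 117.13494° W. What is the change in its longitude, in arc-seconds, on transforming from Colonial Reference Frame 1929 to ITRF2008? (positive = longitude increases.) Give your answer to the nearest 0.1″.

sin φ = -0.905183, cos φ = 0.425022, sin λ = -0.889935, cos λ = -0.456088.
East component: ΔE = −sin λ·ΔX + cos λ·ΔY = −(-0.889935)(59.3) + (-0.456088)(-301.4) = 190.24 m.
1° of latitude spans πR/180 = 111195 m; at latitude φ, 1° of longitude spans that × cos φ = 47260.3 m, so Δλ = 190.24 / 47260.3 × 3600 = 14.491″.

Δλ = 14.5″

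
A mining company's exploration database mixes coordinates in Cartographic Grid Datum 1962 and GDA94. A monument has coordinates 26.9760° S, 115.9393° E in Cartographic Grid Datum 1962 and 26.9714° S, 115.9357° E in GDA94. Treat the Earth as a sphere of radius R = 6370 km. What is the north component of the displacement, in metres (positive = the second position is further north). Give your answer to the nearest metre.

Δφ = -26.9714° − -26.9760° = +0.0046°; Δλ = 115.9357° − 115.9393° = -0.0036°.
1° along a meridian = πR/180 = 111177 m.
ΔN = Δφ × 111177 = 511.4 m; ΔE = Δλ × 111177 × cos(-26.9760°) = -0.0036 × 111177 × 0.891197 = -356.7 m.

ΔN = 511 m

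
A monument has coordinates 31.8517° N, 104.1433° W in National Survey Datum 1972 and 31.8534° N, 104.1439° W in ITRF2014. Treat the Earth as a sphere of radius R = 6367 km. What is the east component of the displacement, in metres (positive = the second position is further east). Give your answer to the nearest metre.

Δφ = 31.8534° − 31.8517° = +0.0017°; Δλ = -104.1439° − -104.1433° = -0.0006°.
1° along a meridian = πR/180 = 111125 m.
ΔN = Δφ × 111125 = 188.9 m; ΔE = Δλ × 111125 × cos(31.8517°) = -0.0006 × 111125 × 0.849417 = -56.6 m.

ΔE = -57 m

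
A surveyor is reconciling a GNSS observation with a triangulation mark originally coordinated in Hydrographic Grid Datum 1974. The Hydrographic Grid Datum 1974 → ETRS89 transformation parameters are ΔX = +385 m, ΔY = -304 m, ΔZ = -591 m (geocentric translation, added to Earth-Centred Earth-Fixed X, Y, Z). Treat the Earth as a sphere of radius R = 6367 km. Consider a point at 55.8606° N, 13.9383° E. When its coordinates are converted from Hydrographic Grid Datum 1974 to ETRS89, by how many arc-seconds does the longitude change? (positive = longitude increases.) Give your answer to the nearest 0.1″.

Δλ = -22.4″

sin φ = 0.827675, cos φ = 0.561208, sin λ = 0.240877, cos λ = 0.970556.
East component: ΔE = −sin λ·ΔX + cos λ·ΔY = −(0.240877)(385) + (0.970556)(-304) = -387.79 m.
1° of latitude spans πR/180 = 111125 m; at latitude φ, 1° of longitude spans that × cos φ = 62364.3 m, so Δλ = -387.79 / 62364.3 × 3600 = -22.385″.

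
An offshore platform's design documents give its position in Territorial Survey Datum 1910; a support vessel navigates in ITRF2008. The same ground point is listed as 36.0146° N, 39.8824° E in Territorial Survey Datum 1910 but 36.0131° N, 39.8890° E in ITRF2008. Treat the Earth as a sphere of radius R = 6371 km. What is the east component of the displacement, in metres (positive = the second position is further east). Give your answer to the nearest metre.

ΔE = 594 m

Δφ = 36.0131° − 36.0146° = -0.0015°; Δλ = 39.8890° − 39.8824° = +0.0066°.
1° along a meridian = πR/180 = 111195 m.
ΔN = Δφ × 111195 = -166.8 m; ΔE = Δλ × 111195 × cos(36.0146°) = +0.0066 × 111195 × 0.808867 = 593.6 m.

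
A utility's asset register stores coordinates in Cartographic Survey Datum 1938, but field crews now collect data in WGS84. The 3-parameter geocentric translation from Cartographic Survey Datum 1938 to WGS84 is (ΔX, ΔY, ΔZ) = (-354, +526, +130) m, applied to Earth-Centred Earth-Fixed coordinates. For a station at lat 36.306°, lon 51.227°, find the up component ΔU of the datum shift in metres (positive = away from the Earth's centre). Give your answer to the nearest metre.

At φ = 36.306°, λ = 51.227°: sin φ = 0.592098, cos φ = 0.805866, sin λ = 0.779633, cos λ = 0.626236.
ΔU = cos φ cos λ·ΔX + cos φ sin λ·ΔY + sin φ·ΔZ = (0.805866)(0.626236)(-354) + (0.805866)(0.779633)(526) + (0.592098)(130) = 228.80 m.

ΔU = 229 m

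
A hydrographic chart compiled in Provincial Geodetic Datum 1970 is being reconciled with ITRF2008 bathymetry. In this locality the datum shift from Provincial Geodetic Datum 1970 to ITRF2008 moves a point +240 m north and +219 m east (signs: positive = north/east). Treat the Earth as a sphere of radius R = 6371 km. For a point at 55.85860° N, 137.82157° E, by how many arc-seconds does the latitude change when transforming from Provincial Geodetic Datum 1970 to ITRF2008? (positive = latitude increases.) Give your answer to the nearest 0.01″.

Δφ = 7.77″

On a sphere of radius R, 1 rad of latitude = R, so Δφ = ΔN / R = 240.0 / 6371000 = 3.7671e-05 rad = 7.770″.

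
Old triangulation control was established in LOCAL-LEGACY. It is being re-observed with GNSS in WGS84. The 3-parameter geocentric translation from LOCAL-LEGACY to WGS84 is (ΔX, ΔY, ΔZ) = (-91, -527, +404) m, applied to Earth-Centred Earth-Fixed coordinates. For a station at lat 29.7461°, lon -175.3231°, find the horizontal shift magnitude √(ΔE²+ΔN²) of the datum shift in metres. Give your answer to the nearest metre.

591 m

At φ = 29.7461°, λ = -175.3231°: sin φ = 0.496157, cos φ = 0.868233, sin λ = -0.081537, cos λ = -0.996670.
ΔE = −sin λ·ΔX + cos λ·ΔY = −(-0.081537)·(-91) + (-0.996670)·(-527) = 517.83 m.
ΔN = −sin φ cos λ·ΔX − sin φ sin λ·ΔY + cos φ·ΔZ = −(0.496157)(-0.996670)(-91) − (0.496157)(-0.081537)(-527) + (0.868233)(404) = 284.45 m.
Horizontal magnitude = √(ΔE² + ΔN²) = √(517.83² + 284.45²) = 590.81 m.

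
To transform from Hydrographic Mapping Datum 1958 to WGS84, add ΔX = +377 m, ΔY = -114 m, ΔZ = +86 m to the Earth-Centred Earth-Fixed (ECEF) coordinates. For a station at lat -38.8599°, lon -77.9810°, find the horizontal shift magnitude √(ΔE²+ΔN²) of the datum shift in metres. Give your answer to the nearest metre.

The local east axis at (φ, λ) is (−sin λ, cos λ, 0), so ΔE = −sin(-77.9810°)·377 + cos(-77.9810°)·(-114) = 345.00 m.
The local north axis is (−sin φ cos λ, −sin φ sin λ, cos φ), giving ΔN = 49.255 + 69.958 + 66.967 = 186.18 m.
Horizontal magnitude = √(ΔE² + ΔN²) = √(345.00² + 186.18²) = 392.03 m.

392 m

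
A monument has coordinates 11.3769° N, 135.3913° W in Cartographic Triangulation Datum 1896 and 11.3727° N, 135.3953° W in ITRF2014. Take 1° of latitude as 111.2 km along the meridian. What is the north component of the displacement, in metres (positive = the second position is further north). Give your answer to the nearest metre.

Δφ = 11.3727° − 11.3769° = -0.0042°; Δλ = -135.3953° − -135.3913° = -0.0040°.
ΔN = Δφ × 111200 = -467.0 m; ΔE = Δλ × 111200 × cos(11.3769°) = -0.0040 × 111200 × 0.980351 = -436.1 m.

ΔN = -467 m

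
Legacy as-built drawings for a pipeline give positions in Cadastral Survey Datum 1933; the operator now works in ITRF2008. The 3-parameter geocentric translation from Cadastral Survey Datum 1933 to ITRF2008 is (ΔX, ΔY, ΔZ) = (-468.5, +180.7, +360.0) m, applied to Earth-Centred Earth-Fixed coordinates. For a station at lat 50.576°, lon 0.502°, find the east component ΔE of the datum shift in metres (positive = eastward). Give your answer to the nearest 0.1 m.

ΔE = 184.8 m

At φ = 50.576°, λ = 0.502°: sin φ = 0.772468, cos φ = 0.635054, sin λ = 0.008761, cos λ = 0.999962.
ΔE = −sin λ·ΔX + cos λ·ΔY = −(0.008761)·(-468.5) + (0.999962)·(180.7) = 184.80 m.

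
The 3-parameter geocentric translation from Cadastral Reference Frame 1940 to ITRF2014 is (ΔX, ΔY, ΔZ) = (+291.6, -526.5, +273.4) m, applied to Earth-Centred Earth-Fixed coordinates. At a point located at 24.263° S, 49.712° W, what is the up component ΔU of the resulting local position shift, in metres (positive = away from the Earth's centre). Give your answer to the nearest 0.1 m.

ΔU = 425.7 m

The local up (radial) axis is (cos φ cos λ, cos φ sin λ, sin φ), giving ΔU = 171.902 + 366.141 − 112.347 = 425.70 m.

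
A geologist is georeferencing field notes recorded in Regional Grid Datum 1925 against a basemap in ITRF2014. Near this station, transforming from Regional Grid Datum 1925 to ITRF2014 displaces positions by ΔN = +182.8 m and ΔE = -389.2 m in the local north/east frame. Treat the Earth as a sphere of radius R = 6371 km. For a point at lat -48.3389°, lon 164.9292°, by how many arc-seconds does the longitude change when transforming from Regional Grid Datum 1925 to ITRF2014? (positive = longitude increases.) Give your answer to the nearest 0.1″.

At latitude -48.3389°, cos φ = 0.664723.
One radian of longitude at latitude φ spans R cos φ, so Δλ = ΔE / (R cos φ) = -389.2 / (6371000 × 0.664723) = -9.1902e-05 rad = -18.956″.

Δλ = -19.0″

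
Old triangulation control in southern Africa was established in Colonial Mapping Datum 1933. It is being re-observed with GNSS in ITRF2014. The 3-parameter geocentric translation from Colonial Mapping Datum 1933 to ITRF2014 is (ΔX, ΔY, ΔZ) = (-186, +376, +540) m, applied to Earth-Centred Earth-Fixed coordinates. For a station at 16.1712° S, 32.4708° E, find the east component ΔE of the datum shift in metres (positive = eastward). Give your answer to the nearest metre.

At φ = -16.1712°, λ = 32.4708°: sin φ = -0.278508, cos φ = 0.960434, sin λ = 0.536870, cos λ = 0.843665.
ΔE = −sin λ·ΔX + cos λ·ΔY = −(0.536870)·(-186) + (0.843665)·(376) = 417.08 m.

ΔE = 417 m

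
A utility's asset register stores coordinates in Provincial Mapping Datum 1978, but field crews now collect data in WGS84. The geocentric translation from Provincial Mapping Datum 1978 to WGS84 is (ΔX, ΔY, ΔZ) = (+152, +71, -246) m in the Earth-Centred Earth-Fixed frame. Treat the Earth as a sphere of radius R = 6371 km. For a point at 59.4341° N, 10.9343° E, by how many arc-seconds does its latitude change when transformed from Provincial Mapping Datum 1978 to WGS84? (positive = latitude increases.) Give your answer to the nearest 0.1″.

Δφ = -8.6″

sin φ = 0.861045, cos φ = 0.508529, sin λ = 0.189683, cos λ = 0.981845.
North component: ΔN = −sin φ cos λ·ΔX − sin φ sin λ·ΔY + cos φ·ΔZ = −(0.861045)(0.981845)(152) − (0.861045)(0.189683)(71) + (0.508529)(-246) = -265.20 m.
1° of latitude spans πR/180 = 111195 m, so Δφ = -265.20 / 111195 × 3600 = -8.586″.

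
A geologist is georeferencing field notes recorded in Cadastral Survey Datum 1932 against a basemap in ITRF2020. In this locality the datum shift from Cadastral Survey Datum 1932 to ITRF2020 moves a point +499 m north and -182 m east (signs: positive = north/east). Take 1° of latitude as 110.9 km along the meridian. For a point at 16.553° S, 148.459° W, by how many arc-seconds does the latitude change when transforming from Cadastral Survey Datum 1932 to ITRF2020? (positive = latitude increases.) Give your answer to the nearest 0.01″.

1° of latitude = 110.9 km, so Δφ = 499.0 / 110900 = 0.0044995° = 16.198″.

Δφ = 16.20″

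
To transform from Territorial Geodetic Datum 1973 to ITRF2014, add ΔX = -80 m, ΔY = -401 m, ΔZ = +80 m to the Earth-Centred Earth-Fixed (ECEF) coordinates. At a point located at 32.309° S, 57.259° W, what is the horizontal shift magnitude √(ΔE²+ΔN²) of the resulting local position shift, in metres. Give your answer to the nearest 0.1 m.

362.3 m

At φ = -32.309°, λ = -57.259°: sin φ = -0.534485, cos φ = 0.845178, sin λ = -0.841124, cos λ = 0.540842.
ΔE = −sin λ·ΔX + cos λ·ΔY = −(-0.841124)·(-80) + (0.540842)·(-401) = -284.17 m.
ΔN = −sin φ cos λ·ΔX − sin φ sin λ·ΔY + cos φ·ΔZ = −(-0.534485)(0.540842)(-80) − (-0.534485)(-0.841124)(-401) + (0.845178)(80) = 224.77 m.
Horizontal magnitude = √(ΔE² + ΔN²) = √((-284.17)² + 224.77²) = 362.31 m.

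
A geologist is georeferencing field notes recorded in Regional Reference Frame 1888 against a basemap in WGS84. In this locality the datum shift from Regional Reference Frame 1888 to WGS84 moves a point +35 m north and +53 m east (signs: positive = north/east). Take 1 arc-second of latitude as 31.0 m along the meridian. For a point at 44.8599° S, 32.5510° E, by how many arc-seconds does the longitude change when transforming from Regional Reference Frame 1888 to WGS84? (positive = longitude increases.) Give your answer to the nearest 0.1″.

At latitude -44.8599°, cos φ = 0.708834.
1″ of longitude at this latitude = 31.00 × cos φ = 21.9738 m, so Δλ = 53.0 / 21.9738 = 2.412″.

Δλ = 2.4″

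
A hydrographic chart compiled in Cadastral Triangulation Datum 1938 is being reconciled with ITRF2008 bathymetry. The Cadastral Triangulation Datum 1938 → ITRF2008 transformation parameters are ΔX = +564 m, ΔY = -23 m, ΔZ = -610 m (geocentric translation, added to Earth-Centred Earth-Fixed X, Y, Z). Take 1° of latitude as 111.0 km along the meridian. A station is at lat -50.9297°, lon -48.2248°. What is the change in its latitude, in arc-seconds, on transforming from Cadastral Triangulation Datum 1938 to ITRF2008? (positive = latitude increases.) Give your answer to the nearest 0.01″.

sin φ = -0.776373, cos φ = 0.630273, sin λ = -0.745764, cos λ = 0.666210.
North component: ΔN = −sin φ cos λ·ΔX − sin φ sin λ·ΔY + cos φ·ΔZ = −(-0.776373)(0.666210)(564) − (-0.776373)(-0.745764)(-23) + (0.630273)(-610) = -79.43 m.
1° of latitude spans 111000 m, so Δφ = -79.43 / 111000 × 3600 = -2.576″.

Δφ = -2.58″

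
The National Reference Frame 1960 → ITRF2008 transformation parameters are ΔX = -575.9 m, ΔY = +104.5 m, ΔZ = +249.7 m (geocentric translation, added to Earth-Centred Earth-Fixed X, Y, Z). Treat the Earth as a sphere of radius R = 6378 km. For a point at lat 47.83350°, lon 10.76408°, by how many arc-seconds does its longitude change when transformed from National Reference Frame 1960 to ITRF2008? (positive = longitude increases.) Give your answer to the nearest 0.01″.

Δλ = 10.13″

sin φ = 0.741197, cos φ = 0.671287, sin λ = 0.186765, cos λ = 0.982405.
East component: ΔE = −sin λ·ΔX + cos λ·ΔY = −(0.186765)(-575.9) + (0.982405)(104.5) = 210.22 m.
1° of latitude spans πR/180 = 111317 m; at latitude φ, 1° of longitude spans that × cos φ = 74725.8 m, so Δλ = 210.22 / 74725.8 × 3600 = 10.128″.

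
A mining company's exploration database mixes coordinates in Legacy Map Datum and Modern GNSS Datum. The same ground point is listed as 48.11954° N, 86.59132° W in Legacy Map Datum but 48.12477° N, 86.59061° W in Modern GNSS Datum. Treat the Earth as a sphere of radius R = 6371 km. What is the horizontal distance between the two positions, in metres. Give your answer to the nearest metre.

584 m

Δφ = 48.12477° − 48.11954° = +0.00523°; Δλ = -86.59061° − -86.59132° = +0.00071°.
1° along a meridian = πR/180 = 111195 m.
ΔN = Δφ × 111195 = 581.5 m; ΔE = Δλ × 111195 × cos(48.11954°) = +0.00071 × 111195 × 0.667579 = 52.7 m.
Distance = √(ΔE² + ΔN²) = √(52.7² + 581.5²) = 583.9 m.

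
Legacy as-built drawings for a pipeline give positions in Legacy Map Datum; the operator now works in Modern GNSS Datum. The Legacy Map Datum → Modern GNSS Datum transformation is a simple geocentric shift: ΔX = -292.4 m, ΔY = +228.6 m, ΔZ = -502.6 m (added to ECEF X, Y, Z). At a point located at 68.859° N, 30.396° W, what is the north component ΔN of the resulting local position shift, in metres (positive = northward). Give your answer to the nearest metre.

The local north axis is (−sin φ cos λ, −sin φ sin λ, cos φ), giving ΔN = 235.235 + 107.881 − 181.270 = 161.85 m.

ΔN = 162 m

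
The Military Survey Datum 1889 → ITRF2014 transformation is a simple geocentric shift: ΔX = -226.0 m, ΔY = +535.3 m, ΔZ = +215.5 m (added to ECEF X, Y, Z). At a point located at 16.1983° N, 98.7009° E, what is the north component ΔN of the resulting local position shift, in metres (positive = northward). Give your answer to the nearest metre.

ΔN = 50 m

At φ = 16.1983°, λ = 98.7009°: sin φ = 0.278963, cos φ = 0.960302, sin λ = 0.988492, cos λ = -0.151276.
ΔN = −sin φ cos λ·ΔX − sin φ sin λ·ΔY + cos φ·ΔZ = −(0.278963)(-0.151276)(-226.0) − (0.278963)(0.988492)(535.3) + (0.960302)(215.5) = 49.80 m.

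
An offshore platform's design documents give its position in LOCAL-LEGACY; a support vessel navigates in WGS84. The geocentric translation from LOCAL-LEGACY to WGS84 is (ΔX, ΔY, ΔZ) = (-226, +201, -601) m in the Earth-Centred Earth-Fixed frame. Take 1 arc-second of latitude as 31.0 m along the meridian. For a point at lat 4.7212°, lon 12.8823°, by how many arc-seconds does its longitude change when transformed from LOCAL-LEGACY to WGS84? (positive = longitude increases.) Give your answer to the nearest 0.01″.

sin φ = 0.082307, cos φ = 0.996607, sin λ = 0.222949, cos λ = 0.974830.
East component: ΔE = −sin λ·ΔX + cos λ·ΔY = −(0.222949)(-226) + (0.974830)(201) = 246.33 m.
1° of latitude spans 3600 × 31.00 = 111600 m; at latitude φ, 1° of longitude spans that × cos φ = 111221.3 m, so Δλ = 246.33 / 111221.3 × 3600 = 7.973″.

Δλ = 7.97″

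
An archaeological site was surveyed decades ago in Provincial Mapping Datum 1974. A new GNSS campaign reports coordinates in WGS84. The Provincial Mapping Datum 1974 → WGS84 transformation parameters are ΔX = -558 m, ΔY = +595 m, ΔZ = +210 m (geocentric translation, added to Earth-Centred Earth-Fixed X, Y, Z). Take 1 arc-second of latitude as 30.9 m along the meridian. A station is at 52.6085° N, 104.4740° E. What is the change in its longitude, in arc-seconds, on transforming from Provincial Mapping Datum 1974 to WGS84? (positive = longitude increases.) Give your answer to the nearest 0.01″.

Δλ = 20.87″

sin φ = 0.794505, cos φ = 0.607258, sin λ = 0.968261, cos λ = -0.249941.
East component: ΔE = −sin λ·ΔX + cos λ·ΔY = −(0.968261)(-558) + (-0.249941)(595) = 391.58 m.
1° of latitude spans 3600 × 30.90 = 111240 m; at latitude φ, 1° of longitude spans that × cos φ = 67551.4 m, so Δλ = 391.58 / 67551.4 × 3600 = 20.868″.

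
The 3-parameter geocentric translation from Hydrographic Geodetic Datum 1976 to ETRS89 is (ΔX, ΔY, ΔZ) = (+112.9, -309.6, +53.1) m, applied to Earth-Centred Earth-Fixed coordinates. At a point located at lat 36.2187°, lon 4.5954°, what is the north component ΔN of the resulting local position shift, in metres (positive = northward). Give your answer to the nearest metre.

The local north axis is (−sin φ cos λ, −sin φ sin λ, cos φ), giving ΔN = -66.495 + 14.656 + 42.839 = -9.00 m.

ΔN = -9 m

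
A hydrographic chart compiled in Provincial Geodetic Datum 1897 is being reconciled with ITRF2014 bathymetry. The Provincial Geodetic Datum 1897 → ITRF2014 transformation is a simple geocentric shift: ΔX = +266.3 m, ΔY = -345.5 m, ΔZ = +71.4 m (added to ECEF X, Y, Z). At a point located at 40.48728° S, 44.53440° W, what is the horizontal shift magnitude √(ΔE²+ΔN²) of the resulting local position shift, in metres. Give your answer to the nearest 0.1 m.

340.1 m

The local east axis at (φ, λ) is (−sin λ, cos λ, 0), so ΔE = −sin(-44.53440°)·266.3 + cos(-44.53440°)·(-345.5) = -59.52 m.
The local north axis is (−sin φ cos λ, −sin φ sin λ, cos φ), giving ΔN = 123.250 + 157.328 + 54.303 = 334.88 m.
Horizontal magnitude = √(ΔE² + ΔN²) = √((-59.52)² + 334.88²) = 340.13 m.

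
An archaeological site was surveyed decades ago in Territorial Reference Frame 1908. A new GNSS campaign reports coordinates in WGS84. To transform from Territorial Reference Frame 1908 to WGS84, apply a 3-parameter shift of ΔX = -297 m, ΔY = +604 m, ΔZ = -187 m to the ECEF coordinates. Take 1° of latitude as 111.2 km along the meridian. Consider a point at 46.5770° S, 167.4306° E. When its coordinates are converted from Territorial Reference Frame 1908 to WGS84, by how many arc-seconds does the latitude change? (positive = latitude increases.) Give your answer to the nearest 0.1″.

sin φ = -0.726299, cos φ = 0.687379, sin λ = 0.217622, cos λ = -0.976033.
North component: ΔN = −sin φ cos λ·ΔX − sin φ sin λ·ΔY + cos φ·ΔZ = −(-0.726299)(-0.976033)(-297) − (-0.726299)(0.217622)(604) + (0.687379)(-187) = 177.47 m.
1° of latitude spans 111200 m, so Δφ = 177.47 / 111200 × 3600 = 5.745″.

Δφ = 5.7″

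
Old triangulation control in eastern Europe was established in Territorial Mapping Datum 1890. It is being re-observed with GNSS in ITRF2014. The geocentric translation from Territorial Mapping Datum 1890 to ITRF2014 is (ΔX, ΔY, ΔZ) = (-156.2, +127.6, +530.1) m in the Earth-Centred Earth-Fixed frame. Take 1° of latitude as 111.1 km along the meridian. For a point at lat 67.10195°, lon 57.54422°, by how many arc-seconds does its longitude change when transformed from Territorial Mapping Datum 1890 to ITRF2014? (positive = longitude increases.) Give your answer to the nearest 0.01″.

Δλ = 16.68″

sin φ = 0.921199, cos φ = 0.389093, sin λ = 0.843806, cos λ = 0.536649.
East component: ΔE = −sin λ·ΔX + cos λ·ΔY = −(0.843806)(-156.2) + (0.536649)(127.6) = 200.28 m.
1° of latitude spans 111100 m; at latitude φ, 1° of longitude spans that × cos φ = 43228.2 m, so Δλ = 200.28 / 43228.2 × 3600 = 16.679″.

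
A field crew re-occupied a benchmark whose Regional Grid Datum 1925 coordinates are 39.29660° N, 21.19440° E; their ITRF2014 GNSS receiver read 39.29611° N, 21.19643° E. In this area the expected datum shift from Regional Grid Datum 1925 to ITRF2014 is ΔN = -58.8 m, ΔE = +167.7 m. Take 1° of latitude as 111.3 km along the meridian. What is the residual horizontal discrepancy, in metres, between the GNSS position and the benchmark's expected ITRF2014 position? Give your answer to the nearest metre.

8 m

Observed coordinate differences: Δφ = -0.00049°, Δλ = +0.00203°.
Converting to metres (1° lat = 111300 m, cos φ = 0.773878): observed ΔN = -54.5 m, observed ΔE = 174.8 m.
Subtracting the expected shift leaves a residual of -54.5 − (-58.8) = 4.3 m north and 174.8 − (167.7) = 7.1 m east.
Residual distance = √(4.3² + 7.1²) = 8.3 m.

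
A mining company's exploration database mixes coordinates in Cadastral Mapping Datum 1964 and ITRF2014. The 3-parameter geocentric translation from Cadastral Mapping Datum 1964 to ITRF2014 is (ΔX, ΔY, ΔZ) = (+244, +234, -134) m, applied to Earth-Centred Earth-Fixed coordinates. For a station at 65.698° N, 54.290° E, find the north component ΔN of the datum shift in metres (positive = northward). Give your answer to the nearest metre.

ΔN = -358 m

At φ = 65.698°, λ = 54.290°: sin φ = 0.911389, cos φ = 0.411546, sin λ = 0.811982, cos λ = 0.583683.
ΔN = −sin φ cos λ·ΔX − sin φ sin λ·ΔY + cos φ·ΔZ = −(0.911389)(0.583683)(244) − (0.911389)(0.811982)(234) + (0.411546)(-134) = -358.11 m.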